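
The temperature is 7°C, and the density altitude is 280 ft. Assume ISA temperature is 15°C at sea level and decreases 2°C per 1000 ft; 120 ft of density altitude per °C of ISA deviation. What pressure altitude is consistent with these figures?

1000 ft

DA = PA + 120 × (OAT − (15 − 2·PA/1000)) = PA + 120·OAT − 1800 + 0.24·PA = 1.24·PA + 120·OAT − 1800.
So 1.24·PA = 280 − 120 × 7 + 1800 = 1240.
PA = 1240 / 1.24 = 1000 ft.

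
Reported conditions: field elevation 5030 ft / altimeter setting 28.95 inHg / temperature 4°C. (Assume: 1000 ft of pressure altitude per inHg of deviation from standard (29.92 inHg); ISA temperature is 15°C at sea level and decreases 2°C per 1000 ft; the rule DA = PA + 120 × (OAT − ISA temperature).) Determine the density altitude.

Pressure altitude = 5030 + (29.92 − 28.95) × 1000 = 5030 + (+970) = 6000 ft.
ISA temperature at 6000 ft = 15 − 2 × (6000/1000) = 3°C.
ISA deviation = 4 − 3 = +1°C.
Density altitude = 6000 + 120 × (1) = 6120 ft.

6120 ft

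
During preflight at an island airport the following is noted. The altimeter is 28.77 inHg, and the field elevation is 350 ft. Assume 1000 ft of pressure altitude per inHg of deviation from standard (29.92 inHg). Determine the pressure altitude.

Pressure correction = (29.92 − 28.77) × 1000 = +1150 ft.
Pressure altitude = 350 + (+1150) = 1500 ft.

1500 ft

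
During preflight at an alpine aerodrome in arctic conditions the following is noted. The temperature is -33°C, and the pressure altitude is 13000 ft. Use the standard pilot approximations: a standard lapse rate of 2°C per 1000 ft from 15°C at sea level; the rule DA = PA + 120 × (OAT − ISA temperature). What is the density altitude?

10360 ft

ISA temperature at 13000 ft = 15 − 2 × (13000/1000) = -11°C.
ISA deviation = -33 − (-11) = -22°C.
Density altitude = 13000 + 120 × (-22) = 13000 + (-2640) = 10360 ft.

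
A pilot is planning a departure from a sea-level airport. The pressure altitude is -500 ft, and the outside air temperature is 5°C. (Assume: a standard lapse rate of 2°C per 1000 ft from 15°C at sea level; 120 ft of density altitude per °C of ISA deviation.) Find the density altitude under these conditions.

-1820 ft

ISA temperature at -500 ft = 15 − 2 × (-500/1000) = 16°C.
ISA deviation = 5 − 16 = -11°C.
Density altitude = -500 + 120 × (-11) = -500 + (-1320) = -1820 ft.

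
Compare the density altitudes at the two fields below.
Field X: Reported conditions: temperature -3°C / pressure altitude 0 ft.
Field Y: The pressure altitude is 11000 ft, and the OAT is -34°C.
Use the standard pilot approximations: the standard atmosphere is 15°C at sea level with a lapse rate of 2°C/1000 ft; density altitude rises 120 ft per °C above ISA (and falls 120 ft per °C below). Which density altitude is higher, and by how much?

Field X: ISA temp = 15°C, deviation -18°C, DA = 0 + 120 × (-18) = -2160 ft.
Field Y: ISA temp = -7°C, deviation -27°C, DA = 11000 + 120 × (-27) = 7760 ft.
Field Y is higher by 7760 − (-2160) = 9920 ft.

Field Y by 9920 ft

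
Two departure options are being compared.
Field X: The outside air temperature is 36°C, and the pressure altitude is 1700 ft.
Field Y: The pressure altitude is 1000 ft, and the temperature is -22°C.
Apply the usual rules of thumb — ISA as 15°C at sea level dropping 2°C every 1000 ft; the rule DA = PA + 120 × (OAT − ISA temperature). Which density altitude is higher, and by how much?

Field X by 7828 ft

Field X: ISA temp = 11.6°C, deviation +24.4°C, DA = 1700 + 120 × 24.4 = 4628 ft.
Field Y: ISA temp = 13°C, deviation -35°C, DA = 1000 + 120 × (-35) = -3200 ft.
Field X is higher by 4628 − (-3200) = 7828 ft.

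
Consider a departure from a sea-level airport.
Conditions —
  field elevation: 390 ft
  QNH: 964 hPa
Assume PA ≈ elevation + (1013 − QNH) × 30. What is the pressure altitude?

1860 ft

Pressure correction = (1013 − 964) × 30 = +1470 ft.
Pressure altitude = 390 + (+1470) = 1860 ft.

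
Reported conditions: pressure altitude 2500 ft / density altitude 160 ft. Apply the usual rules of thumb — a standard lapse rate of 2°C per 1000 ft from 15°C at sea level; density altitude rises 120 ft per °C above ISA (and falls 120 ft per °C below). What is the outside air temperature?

-9.5°C

Density altitude − pressure altitude = 160 − 2500 = -2340 ft.
At 120 ft/°C that is an ISA deviation of -2340/120 = -19.5°C.
ISA temperature at 2500 ft = 15 − 2 × (2500/1000) = 10°C.
OAT = ISA + deviation = 10 + (-19.5) = -9.5°C.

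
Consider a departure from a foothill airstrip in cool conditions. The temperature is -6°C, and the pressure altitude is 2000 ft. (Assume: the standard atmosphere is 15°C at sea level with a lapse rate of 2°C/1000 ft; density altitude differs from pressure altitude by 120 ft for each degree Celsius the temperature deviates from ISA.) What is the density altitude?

ISA temperature at 2000 ft = 15 − 2 × (2000/1000) = 11°C.
ISA deviation = -6 − 11 = -17°C.
Density altitude = 2000 + 120 × (-17) = 2000 + (-2040) = -40 ft.

-40 ft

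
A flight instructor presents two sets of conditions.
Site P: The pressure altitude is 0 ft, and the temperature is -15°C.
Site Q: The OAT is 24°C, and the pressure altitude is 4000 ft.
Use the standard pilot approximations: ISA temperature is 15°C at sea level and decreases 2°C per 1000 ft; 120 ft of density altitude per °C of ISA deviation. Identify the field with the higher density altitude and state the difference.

Site P: ISA temp = 15°C, deviation -30°C, DA = 0 + 120 × (-30) = -3600 ft.
Site Q: ISA temp = 7°C, deviation +17°C, DA = 4000 + 120 × 17 = 6040 ft.
Site Q is higher by 6040 − (-3600) = 9640 ft.

Site Q by 9640 ft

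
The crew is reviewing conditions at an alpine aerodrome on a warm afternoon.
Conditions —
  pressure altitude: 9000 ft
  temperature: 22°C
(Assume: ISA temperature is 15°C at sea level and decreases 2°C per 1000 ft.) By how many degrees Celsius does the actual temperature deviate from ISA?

ISA+25°C

ISA temperature at 9000 ft = 15 − 2 × (9000/1000) = -3°C.
Deviation = OAT − ISA = 22 − (-3) = +25°C.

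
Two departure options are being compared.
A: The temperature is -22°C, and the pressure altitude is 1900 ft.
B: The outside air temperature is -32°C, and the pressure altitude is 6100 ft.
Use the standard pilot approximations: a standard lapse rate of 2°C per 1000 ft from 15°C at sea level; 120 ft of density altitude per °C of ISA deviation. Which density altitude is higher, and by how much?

B by 4008 ft

A: ISA temp = 11.2°C, deviation -33.2°C, DA = 1900 + 120 × (-33.2) = -2084 ft.
B: ISA temp = 2.8°C, deviation -34.8°C, DA = 6100 + 120 × (-34.8) = 1924 ft.
B is higher by 1924 − (-2084) = 4008 ft.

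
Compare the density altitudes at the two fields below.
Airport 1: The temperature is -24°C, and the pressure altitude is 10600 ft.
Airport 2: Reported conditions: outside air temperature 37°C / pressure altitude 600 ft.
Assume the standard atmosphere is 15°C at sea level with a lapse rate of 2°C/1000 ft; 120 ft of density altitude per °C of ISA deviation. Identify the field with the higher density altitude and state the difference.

Airport 1: ISA temp = -6.2°C, deviation -17.8°C, DA = 10600 + 120 × (-17.8) = 8464 ft.
Airport 2: ISA temp = 13.8°C, deviation +23.2°C, DA = 600 + 120 × 23.2 = 3384 ft.
Airport 1 is higher by 8464 − 3384 = 5080 ft.

Airport 1 by 5080 ft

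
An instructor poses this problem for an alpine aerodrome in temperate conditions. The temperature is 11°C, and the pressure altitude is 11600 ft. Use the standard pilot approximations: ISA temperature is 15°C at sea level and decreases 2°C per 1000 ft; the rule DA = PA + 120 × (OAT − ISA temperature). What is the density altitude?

13904 ft

ISA temperature at 11600 ft = 15 − 2 × (11600/1000) = -8.2°C.
ISA deviation = 11 − (-8.2) = +19.2°C.
Density altitude = 11600 + 120 × (19.2) = 11600 + (+2304) = 13904 ft.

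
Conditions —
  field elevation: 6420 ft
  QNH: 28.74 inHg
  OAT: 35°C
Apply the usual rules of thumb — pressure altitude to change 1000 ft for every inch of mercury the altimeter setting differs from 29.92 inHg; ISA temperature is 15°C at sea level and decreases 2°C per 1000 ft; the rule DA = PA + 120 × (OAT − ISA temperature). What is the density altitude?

11824 ft

Pressure altitude = 6420 + (29.92 − 28.74) × 1000 = 6420 + (+1180) = 7600 ft.
ISA temperature at 7600 ft = 15 − 2 × (7600/1000) = -0.2°C.
ISA deviation = 35 − (-0.2) = +35.2°C.
Density altitude = 7600 + 120 × (35.2) = 11824 ft.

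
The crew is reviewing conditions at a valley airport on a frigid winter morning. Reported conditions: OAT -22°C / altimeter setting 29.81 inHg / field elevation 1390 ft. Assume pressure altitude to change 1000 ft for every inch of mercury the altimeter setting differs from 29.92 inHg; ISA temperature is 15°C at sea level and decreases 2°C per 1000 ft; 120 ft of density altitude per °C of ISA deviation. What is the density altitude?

-2580 ft

Pressure altitude = 1390 + (29.92 − 29.81) × 1000 = 1390 + (+110) = 1500 ft.
ISA temperature at 1500 ft = 15 − 2 × (1500/1000) = 12°C.
ISA deviation = -22 − 12 = -34°C.
Density altitude = 1500 + 120 × (-34) = -2580 ft.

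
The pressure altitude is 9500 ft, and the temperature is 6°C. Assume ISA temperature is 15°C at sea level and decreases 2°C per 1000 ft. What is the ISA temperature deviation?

ISA+10°C

ISA temperature at 9500 ft = 15 − 2 × (9500/1000) = -4°C.
Deviation = OAT − ISA = 6 − (-4) = +10°C.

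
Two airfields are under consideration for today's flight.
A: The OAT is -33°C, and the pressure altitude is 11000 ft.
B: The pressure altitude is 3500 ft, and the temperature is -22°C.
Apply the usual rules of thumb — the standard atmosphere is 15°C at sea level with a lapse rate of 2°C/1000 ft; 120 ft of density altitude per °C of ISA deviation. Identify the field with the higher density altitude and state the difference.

A by 7980 ft

A: ISA temp = -7°C, deviation -26°C, DA = 11000 + 120 × (-26) = 7880 ft.
B: ISA temp = 8°C, deviation -30°C, DA = 3500 + 120 × (-30) = -100 ft.
A is higher by 7880 − (-100) = 7980 ft.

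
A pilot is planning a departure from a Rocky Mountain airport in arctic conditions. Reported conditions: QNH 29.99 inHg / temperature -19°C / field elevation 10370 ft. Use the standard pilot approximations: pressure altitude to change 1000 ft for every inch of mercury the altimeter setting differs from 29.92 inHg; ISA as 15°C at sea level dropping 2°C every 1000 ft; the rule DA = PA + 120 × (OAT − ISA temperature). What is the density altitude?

8692 ft

Pressure altitude = 10370 + (29.92 − 29.99) × 1000 = 10370 + (-70) = 10300 ft.
ISA temperature at 10300 ft = 15 − 2 × (10300/1000) = -5.6°C.
ISA deviation = -19 − (-5.6) = -13.4°C.
Density altitude = 10300 + 120 × (-13.4) = 8692 ft.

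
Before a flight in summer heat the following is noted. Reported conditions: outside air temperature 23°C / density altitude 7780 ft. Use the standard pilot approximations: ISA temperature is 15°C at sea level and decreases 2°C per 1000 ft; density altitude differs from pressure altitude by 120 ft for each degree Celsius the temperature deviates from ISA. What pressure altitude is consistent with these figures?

5500 ft

DA = PA + 120 × (OAT − (15 − 2·PA/1000)) = PA + 120·OAT − 1800 + 0.24·PA = 1.24·PA + 120·OAT − 1800.
So 1.24·PA = 7780 − 120 × 23 + 1800 = 6820.
PA = 6820 / 1.24 = 5500 ft.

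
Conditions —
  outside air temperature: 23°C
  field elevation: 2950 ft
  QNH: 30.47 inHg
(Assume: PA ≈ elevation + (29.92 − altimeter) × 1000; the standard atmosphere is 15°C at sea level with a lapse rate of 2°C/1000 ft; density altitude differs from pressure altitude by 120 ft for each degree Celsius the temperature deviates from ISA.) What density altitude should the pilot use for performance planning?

Pressure altitude = 2950 + (29.92 − 30.47) × 1000 = 2950 + (-550) = 2400 ft.
ISA temperature at 2400 ft = 15 − 2 × (2400/1000) = 10.2°C.
ISA deviation = 23 − 10.2 = +12.8°C.
Density altitude = 2400 + 120 × (12.8) = 3936 ft.

3936 ft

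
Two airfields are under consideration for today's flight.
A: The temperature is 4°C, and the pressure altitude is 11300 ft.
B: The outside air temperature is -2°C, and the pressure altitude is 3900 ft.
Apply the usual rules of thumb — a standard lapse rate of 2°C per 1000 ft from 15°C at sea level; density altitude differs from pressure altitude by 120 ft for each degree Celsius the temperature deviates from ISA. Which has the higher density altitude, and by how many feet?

A: ISA temp = -7.6°C, deviation +11.6°C, DA = 11300 + 120 × 11.6 = 12692 ft.
B: ISA temp = 7.2°C, deviation -9.2°C, DA = 3900 + 120 × (-9.2) = 2796 ft.
A is higher by 12692 − 2796 = 9896 ft.

A by 9896 ft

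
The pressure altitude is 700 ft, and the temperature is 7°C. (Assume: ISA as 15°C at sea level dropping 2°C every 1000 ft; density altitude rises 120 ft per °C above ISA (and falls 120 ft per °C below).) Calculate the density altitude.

ISA temperature at 700 ft = 15 − 2 × (700/1000) = 13.6°C.
ISA deviation = 7 − 13.6 = -6.6°C.
Density altitude = 700 + 120 × (-6.6) = 700 + (-792) = -92 ft.

-92 ft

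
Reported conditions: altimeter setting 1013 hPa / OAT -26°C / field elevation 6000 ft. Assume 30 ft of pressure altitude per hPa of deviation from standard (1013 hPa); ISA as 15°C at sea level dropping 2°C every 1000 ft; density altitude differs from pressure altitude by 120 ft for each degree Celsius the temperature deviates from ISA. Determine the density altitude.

2520 ft

Pressure altitude = 6000 + (1013 − 1013) × 30 = 6000 + (0) = 6000 ft.
ISA temperature at 6000 ft = 15 − 2 × (6000/1000) = 3°C.
ISA deviation = -26 − 3 = -29°C.
Density altitude = 6000 + 120 × (-29) = 2520 ft.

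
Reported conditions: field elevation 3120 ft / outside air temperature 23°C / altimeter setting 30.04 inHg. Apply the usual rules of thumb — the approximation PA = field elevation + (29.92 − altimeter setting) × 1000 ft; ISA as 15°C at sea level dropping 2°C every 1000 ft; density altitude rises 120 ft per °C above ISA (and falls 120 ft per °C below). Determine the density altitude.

Pressure altitude = 3120 + (29.92 − 30.04) × 1000 = 3120 + (-120) = 3000 ft.
ISA temperature at 3000 ft = 15 − 2 × (3000/1000) = 9°C.
ISA deviation = 23 − 9 = +14°C.
Density altitude = 3000 + 120 × (14) = 4680 ft.

4680 ft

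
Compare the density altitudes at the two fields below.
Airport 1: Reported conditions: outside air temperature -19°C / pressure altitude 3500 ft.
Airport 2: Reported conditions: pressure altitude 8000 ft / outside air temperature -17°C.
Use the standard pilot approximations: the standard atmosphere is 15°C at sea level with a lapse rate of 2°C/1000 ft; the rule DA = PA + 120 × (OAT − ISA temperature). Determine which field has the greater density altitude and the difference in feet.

Airport 1: ISA temp = 8°C, deviation -27°C, DA = 3500 + 120 × (-27) = 260 ft.
Airport 2: ISA temp = -1°C, deviation -16°C, DA = 8000 + 120 × (-16) = 6080 ft.
Airport 2 is higher by 6080 − 260 = 5820 ft.

Airport 2 by 5820 ft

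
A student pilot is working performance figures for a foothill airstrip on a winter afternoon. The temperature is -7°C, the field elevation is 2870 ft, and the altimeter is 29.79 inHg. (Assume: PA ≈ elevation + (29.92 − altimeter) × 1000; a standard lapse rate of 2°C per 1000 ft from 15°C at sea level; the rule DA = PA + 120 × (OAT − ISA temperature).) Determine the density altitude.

Pressure altitude = 2870 + (29.92 − 29.79) × 1000 = 2870 + (+130) = 3000 ft.
ISA temperature at 3000 ft = 15 − 2 × (3000/1000) = 9°C.
ISA deviation = -7 − 9 = -16°C.
Density altitude = 3000 + 120 × (-16) = 1080 ft.

1080 ft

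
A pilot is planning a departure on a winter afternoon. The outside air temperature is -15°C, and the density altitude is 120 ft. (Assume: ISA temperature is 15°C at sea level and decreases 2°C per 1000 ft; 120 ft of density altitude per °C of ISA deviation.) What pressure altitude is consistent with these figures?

DA = PA + 120 × (OAT − (15 − 2·PA/1000)) = PA + 120·OAT − 1800 + 0.24·PA = 1.24·PA + 120·OAT − 1800.
So 1.24·PA = 120 − 120 × (-15) + 1800 = 3720.
PA = 3720 / 1.24 = 3000 ft.

3000 ft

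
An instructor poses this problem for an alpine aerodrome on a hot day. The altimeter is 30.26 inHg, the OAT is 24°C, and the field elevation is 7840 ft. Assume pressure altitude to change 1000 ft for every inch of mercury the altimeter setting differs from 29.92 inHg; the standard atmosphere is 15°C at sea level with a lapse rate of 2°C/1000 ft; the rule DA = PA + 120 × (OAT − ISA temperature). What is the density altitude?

Pressure altitude = 7840 + (29.92 − 30.26) × 1000 = 7840 + (-340) = 7500 ft.
ISA temperature at 7500 ft = 15 − 2 × (7500/1000) = 0°C.
ISA deviation = 24 − 0 = +24°C.
Density altitude = 7500 + 120 × (24) = 10380 ft.

10380 ft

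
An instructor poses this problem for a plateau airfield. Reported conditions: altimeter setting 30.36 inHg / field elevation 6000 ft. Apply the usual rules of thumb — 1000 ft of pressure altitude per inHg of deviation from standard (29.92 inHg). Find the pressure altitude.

Pressure correction = (29.92 − 30.36) × 1000 = -440 ft.
Pressure altitude = 6000 + (-440) = 5560 ft.

5560 ft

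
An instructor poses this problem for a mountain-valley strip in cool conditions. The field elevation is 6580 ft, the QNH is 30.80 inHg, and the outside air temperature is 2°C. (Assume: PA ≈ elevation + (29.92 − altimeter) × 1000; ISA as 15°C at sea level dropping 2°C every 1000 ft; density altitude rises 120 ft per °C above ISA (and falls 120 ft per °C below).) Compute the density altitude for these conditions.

5508 ft

Pressure altitude = 6580 + (29.92 − 30.80) × 1000 = 6580 + (-880) = 5700 ft.
ISA temperature at 5700 ft = 15 − 2 × (5700/1000) = 3.6°C.
ISA deviation = 2 − 3.6 = -1.6°C.
Density altitude = 5700 + 120 × (-1.6) = 5508 ft.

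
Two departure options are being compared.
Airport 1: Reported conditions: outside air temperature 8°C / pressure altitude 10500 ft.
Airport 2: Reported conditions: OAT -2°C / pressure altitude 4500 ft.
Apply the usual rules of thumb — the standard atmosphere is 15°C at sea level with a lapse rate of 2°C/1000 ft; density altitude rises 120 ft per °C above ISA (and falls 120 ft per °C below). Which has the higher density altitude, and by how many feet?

Airport 1 by 8640 ft

Airport 1: ISA temp = -6°C, deviation +14°C, DA = 10500 + 120 × 14 = 12180 ft.
Airport 2: ISA temp = 6°C, deviation -8°C, DA = 4500 + 120 × (-8) = 3540 ft.
Airport 1 is higher by 12180 − 3540 = 8640 ft.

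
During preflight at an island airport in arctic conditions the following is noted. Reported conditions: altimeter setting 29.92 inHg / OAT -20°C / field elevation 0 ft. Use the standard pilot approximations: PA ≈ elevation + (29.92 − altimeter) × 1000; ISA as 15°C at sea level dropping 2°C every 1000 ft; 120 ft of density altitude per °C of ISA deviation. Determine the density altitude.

Pressure altitude = 0 + (29.92 − 29.92) × 1000 = 0 + (0) = 0 ft.
ISA temperature at 0 ft = 15 − 2 × (0/1000) = 15°C.
ISA deviation = -20 − 15 = -35°C.
Density altitude = 0 + 120 × (-35) = -4200 ft.

-4200 ft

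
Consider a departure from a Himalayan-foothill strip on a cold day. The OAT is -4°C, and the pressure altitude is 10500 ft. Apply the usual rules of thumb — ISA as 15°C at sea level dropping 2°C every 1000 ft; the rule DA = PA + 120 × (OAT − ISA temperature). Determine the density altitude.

10740 ft

ISA temperature at 10500 ft = 15 − 2 × (10500/1000) = -6°C.
ISA deviation = -4 − (-6) = +2°C.
Density altitude = 10500 + 120 × (2) = 10500 + (+240) = 10740 ft.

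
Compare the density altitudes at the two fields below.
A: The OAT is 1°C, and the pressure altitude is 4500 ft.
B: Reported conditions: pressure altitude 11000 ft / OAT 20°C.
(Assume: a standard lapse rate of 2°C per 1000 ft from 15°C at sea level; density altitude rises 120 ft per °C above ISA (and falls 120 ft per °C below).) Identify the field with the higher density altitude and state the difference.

A: ISA temp = 6°C, deviation -5°C, DA = 4500 + 120 × (-5) = 3900 ft.
B: ISA temp = -7°C, deviation +27°C, DA = 11000 + 120 × 27 = 14240 ft.
B is higher by 14240 − 3900 = 10340 ft.

B by 10340 ft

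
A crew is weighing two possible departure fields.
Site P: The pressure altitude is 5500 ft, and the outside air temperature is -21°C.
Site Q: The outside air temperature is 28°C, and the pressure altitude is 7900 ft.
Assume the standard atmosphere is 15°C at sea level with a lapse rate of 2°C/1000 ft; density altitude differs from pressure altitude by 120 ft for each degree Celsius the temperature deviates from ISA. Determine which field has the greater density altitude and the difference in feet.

Site P: ISA temp = 4°C, deviation -25°C, DA = 5500 + 120 × (-25) = 2500 ft.
Site Q: ISA temp = -0.8°C, deviation +28.8°C, DA = 7900 + 120 × 28.8 = 11356 ft.
Site Q is higher by 11356 − 2500 = 8856 ft.

Site Q by 8856 ft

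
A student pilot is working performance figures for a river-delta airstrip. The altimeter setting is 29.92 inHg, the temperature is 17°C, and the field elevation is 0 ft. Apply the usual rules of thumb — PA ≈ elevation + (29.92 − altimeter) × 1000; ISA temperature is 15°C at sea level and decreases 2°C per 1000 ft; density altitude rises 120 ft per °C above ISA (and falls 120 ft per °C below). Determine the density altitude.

Pressure altitude = 0 + (29.92 − 29.92) × 1000 = 0 + (0) = 0 ft.
ISA temperature at 0 ft = 15 − 2 × (0/1000) = 15°C.
ISA deviation = 17 − 15 = +2°C.
Density altitude = 0 + 120 × (2) = 240 ft.

240 ft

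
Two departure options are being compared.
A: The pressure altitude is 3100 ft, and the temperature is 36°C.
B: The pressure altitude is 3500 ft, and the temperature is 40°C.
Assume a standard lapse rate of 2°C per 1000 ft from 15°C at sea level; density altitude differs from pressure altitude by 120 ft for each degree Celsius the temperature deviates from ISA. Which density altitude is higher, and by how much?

A: ISA temp = 8.8°C, deviation +27.2°C, DA = 3100 + 120 × 27.2 = 6364 ft.
B: ISA temp = 8°C, deviation +32°C, DA = 3500 + 120 × 32 = 7340 ft.
B is higher by 7340 − 6364 = 976 ft.

B by 976 ft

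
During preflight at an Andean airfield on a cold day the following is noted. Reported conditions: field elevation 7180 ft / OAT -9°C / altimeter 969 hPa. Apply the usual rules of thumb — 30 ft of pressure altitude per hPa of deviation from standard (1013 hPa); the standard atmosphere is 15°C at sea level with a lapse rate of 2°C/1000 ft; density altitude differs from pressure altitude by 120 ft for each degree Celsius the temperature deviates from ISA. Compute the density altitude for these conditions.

Pressure altitude = 7180 + (1013 − 969) × 30 = 7180 + (+1320) = 8500 ft.
ISA temperature at 8500 ft = 15 − 2 × (8500/1000) = -2°C.
ISA deviation = -9 − (-2) = -7°C.
Density altitude = 8500 + 120 × (-7) = 7660 ft.

7660 ft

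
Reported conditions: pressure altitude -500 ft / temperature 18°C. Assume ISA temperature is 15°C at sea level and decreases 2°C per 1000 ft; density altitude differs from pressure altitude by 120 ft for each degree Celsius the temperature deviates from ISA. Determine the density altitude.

-260 ft

ISA temperature at -500 ft = 15 − 2 × (-500/1000) = 16°C.
ISA deviation = 18 − 16 = +2°C.
Density altitude = -500 + 120 × (2) = -500 + (+240) = -260 ft.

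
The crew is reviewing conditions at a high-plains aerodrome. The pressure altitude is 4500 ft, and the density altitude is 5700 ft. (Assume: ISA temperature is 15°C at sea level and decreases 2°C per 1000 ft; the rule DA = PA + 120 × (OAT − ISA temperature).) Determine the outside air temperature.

Density altitude − pressure altitude = 5700 − 4500 = +1200 ft.
At 120 ft/°C that is an ISA deviation of 1200/120 = +10°C.
ISA temperature at 4500 ft = 15 − 2 × (4500/1000) = 6°C.
OAT = ISA + deviation = 6 + (+10) = 16°C.

16°C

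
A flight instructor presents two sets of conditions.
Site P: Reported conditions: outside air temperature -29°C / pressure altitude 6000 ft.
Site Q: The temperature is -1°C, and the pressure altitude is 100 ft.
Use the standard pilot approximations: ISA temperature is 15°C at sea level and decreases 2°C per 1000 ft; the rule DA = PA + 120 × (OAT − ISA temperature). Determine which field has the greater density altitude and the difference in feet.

Site P by 3956 ft

Site P: ISA temp = 3°C, deviation -32°C, DA = 6000 + 120 × (-32) = 2160 ft.
Site Q: ISA temp = 14.8°C, deviation -15.8°C, DA = 100 + 120 × (-15.8) = -1796 ft.
Site P is higher by 2160 − (-1796) = 3956 ft.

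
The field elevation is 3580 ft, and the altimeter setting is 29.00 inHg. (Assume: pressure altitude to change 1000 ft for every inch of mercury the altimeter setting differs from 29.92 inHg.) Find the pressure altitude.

Pressure correction = (29.92 − 29.00) × 1000 = +920 ft.
Pressure altitude = 3580 + (+920) = 4500 ft.

4500 ft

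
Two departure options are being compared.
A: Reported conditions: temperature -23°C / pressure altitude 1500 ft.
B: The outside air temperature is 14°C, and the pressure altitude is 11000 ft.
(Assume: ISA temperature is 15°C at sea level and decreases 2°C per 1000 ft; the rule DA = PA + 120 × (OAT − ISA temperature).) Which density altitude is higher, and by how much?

A: ISA temp = 12°C, deviation -35°C, DA = 1500 + 120 × (-35) = -2700 ft.
B: ISA temp = -7°C, deviation +21°C, DA = 11000 + 120 × 21 = 13520 ft.
B is higher by 13520 − (-2700) = 16220 ft.

B by 16220 ft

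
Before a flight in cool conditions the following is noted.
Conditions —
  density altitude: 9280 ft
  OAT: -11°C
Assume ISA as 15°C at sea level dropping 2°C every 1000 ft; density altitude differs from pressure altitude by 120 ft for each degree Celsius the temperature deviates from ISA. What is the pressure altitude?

10000 ft

DA = PA + 120 × (OAT − (15 − 2·PA/1000)) = PA + 120·OAT − 1800 + 0.24·PA = 1.24·PA + 120·OAT − 1800.
So 1.24·PA = 9280 − 120 × (-11) + 1800 = 12400.
PA = 12400 / 1.24 = 10000 ft.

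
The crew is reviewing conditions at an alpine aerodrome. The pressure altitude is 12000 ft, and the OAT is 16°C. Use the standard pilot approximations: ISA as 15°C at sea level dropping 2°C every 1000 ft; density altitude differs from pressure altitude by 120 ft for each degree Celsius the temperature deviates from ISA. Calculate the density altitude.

15000 ft

ISA temperature at 12000 ft = 15 − 2 × (12000/1000) = -9°C.
ISA deviation = 16 − (-9) = +25°C.
Density altitude = 12000 + 120 × (25) = 12000 + (+3000) = 15000 ft.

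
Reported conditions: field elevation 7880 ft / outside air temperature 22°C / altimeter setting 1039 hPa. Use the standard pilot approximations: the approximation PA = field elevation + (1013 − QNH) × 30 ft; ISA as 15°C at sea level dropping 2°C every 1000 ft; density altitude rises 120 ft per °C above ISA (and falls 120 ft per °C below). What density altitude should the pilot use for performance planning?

Pressure altitude = 7880 + (1013 − 1039) × 30 = 7880 + (-780) = 7100 ft.
ISA temperature at 7100 ft = 15 − 2 × (7100/1000) = 0.8°C.
ISA deviation = 22 − 0.8 = +21.2°C.
Density altitude = 7100 + 120 × (21.2) = 9644 ft.

9644 ft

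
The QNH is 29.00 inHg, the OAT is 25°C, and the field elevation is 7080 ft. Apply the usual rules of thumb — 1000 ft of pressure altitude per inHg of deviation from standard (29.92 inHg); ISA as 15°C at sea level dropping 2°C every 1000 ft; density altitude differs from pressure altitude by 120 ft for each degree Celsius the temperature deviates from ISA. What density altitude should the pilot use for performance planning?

Pressure altitude = 7080 + (29.92 − 29.00) × 1000 = 7080 + (+920) = 8000 ft.
ISA temperature at 8000 ft = 15 − 2 × (8000/1000) = -1°C.
ISA deviation = 25 − (-1) = +26°C.
Density altitude = 8000 + 120 × (26) = 11120 ft.

11120 ft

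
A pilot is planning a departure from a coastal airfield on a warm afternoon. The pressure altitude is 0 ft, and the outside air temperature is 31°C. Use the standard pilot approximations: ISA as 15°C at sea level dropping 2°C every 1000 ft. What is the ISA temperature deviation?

ISA temperature at 0 ft = 15 − 2 × (0/1000) = 15°C.
Deviation = OAT − ISA = 31 − 15 = +16°C.

ISA+16°C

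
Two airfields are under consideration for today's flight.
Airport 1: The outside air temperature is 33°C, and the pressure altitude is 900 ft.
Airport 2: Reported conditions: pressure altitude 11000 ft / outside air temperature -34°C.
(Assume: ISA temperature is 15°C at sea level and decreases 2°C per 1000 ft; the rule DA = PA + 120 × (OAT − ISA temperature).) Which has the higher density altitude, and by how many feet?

Airport 2 by 4484 ft

Airport 1: ISA temp = 13.2°C, deviation +19.8°C, DA = 900 + 120 × 19.8 = 3276 ft.
Airport 2: ISA temp = -7°C, deviation -27°C, DA = 11000 + 120 × (-27) = 7760 ft.
Airport 2 is higher by 7760 − 3276 = 4484 ft.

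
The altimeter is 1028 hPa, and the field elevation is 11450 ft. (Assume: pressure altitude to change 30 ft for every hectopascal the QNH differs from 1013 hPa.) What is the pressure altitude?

11000 ft

Pressure correction = (1013 − 1028) × 30 = -450 ft.
Pressure altitude = 11450 + (-450) = 11000 ft.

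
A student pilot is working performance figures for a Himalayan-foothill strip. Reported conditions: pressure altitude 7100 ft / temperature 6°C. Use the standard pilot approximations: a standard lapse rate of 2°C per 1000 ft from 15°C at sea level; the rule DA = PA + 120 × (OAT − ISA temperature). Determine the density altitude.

7724 ft

ISA temperature at 7100 ft = 15 − 2 × (7100/1000) = 0.8°C.
ISA deviation = 6 − 0.8 = +5.2°C.
Density altitude = 7100 + 120 × (5.2) = 7100 + (+624) = 7724 ft.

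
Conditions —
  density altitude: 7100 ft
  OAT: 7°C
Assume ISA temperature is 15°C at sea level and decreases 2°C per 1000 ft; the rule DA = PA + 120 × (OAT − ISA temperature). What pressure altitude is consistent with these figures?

DA = PA + 120 × (OAT − (15 − 2·PA/1000)) = PA + 120·OAT − 1800 + 0.24·PA = 1.24·PA + 120·OAT − 1800.
So 1.24·PA = 7100 − 120 × 7 + 1800 = 8060.
PA = 8060 / 1.24 = 6500 ft.

6500 ft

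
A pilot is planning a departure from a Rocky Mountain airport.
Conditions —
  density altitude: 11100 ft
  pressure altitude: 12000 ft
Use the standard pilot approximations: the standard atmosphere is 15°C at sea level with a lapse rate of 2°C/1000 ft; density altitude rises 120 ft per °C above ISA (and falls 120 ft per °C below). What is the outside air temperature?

Density altitude − pressure altitude = 11100 − 12000 = -900 ft.
At 120 ft/°C that is an ISA deviation of -900/120 = -7.5°C.
ISA temperature at 12000 ft = 15 − 2 × (12000/1000) = -9°C.
OAT = ISA + deviation = -9 + (-7.5) = -16.5°C.

-16.5°C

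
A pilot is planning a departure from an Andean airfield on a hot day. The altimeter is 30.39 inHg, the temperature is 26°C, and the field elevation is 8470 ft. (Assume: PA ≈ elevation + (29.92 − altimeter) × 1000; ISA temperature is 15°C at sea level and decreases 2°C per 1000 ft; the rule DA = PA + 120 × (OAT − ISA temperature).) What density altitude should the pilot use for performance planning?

11240 ft

Pressure altitude = 8470 + (29.92 − 30.39) × 1000 = 8470 + (-470) = 8000 ft.
ISA temperature at 8000 ft = 15 − 2 × (8000/1000) = -1°C.
ISA deviation = 26 − (-1) = +27°C.
Density altitude = 8000 + 120 × (27) = 11240 ft.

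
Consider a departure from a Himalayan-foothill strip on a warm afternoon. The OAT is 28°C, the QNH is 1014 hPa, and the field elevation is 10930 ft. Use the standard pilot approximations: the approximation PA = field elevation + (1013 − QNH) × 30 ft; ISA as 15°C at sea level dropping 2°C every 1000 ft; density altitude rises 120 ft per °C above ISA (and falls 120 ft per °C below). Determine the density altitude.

Pressure altitude = 10930 + (1013 − 1014) × 30 = 10930 + (-30) = 10900 ft.
ISA temperature at 10900 ft = 15 − 2 × (10900/1000) = -6.8°C.
ISA deviation = 28 − (-6.8) = +34.8°C.
Density altitude = 10900 + 120 × (34.8) = 15076 ft.

15076 ft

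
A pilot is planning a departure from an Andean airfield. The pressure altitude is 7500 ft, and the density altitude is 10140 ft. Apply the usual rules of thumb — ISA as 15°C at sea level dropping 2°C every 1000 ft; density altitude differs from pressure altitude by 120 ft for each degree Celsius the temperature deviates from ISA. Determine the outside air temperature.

22°C

Density altitude − pressure altitude = 10140 − 7500 = +2640 ft.
At 120 ft/°C that is an ISA deviation of 2640/120 = +22°C.
ISA temperature at 7500 ft = 15 − 2 × (7500/1000) = 0°C.
OAT = ISA + deviation = 0 + (+22) = 22°C.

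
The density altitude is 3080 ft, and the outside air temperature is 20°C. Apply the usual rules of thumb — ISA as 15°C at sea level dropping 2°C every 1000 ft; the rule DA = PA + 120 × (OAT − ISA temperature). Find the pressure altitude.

2000 ft

DA = PA + 120 × (OAT − (15 − 2·PA/1000)) = PA + 120·OAT − 1800 + 0.24·PA = 1.24·PA + 120·OAT − 1800.
So 1.24·PA = 3080 − 120 × 20 + 1800 = 2480.
PA = 2480 / 1.24 = 2000 ft.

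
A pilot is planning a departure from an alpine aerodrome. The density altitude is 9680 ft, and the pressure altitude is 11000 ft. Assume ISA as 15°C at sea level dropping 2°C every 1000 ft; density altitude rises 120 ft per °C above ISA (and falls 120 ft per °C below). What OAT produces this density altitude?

Density altitude − pressure altitude = 9680 − 11000 = -1320 ft.
At 120 ft/°C that is an ISA deviation of -1320/120 = -11°C.
ISA temperature at 11000 ft = 15 − 2 × (11000/1000) = -7°C.
OAT = ISA + deviation = -7 + (-11) = -18°C.

-18°C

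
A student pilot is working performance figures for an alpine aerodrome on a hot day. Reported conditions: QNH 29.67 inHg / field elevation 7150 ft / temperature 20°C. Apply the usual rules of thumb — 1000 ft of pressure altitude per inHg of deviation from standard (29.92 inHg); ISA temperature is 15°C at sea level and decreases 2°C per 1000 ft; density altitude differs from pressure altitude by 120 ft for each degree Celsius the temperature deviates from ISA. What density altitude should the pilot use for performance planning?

9776 ft

Pressure altitude = 7150 + (29.92 − 29.67) × 1000 = 7150 + (+250) = 7400 ft.
ISA temperature at 7400 ft = 15 − 2 × (7400/1000) = 0.2°C.
ISA deviation = 20 − 0.2 = +19.8°C.
Density altitude = 7400 + 120 × (19.8) = 9776 ft.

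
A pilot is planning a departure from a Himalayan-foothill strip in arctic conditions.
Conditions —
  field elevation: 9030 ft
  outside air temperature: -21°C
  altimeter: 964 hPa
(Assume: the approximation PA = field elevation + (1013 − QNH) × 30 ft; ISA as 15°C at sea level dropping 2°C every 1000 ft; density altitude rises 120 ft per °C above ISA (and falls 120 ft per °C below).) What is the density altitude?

Pressure altitude = 9030 + (1013 − 964) × 30 = 9030 + (+1470) = 10500 ft.
ISA temperature at 10500 ft = 15 − 2 × (10500/1000) = -6°C.
ISA deviation = -21 − (-6) = -15°C.
Density altitude = 10500 + 120 × (-15) = 8700 ft.

8700 ft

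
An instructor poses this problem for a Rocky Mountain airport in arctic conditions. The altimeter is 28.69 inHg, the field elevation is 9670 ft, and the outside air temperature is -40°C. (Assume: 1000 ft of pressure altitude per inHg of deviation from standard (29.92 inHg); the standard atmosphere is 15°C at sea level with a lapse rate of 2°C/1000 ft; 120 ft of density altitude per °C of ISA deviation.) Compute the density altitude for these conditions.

Pressure altitude = 9670 + (29.92 − 28.69) × 1000 = 9670 + (+1230) = 10900 ft.
ISA temperature at 10900 ft = 15 − 2 × (10900/1000) = -6.8°C.
ISA deviation = -40 − (-6.8) = -33.2°C.
Density altitude = 10900 + 120 × (-33.2) = 6916 ft.

6916 ft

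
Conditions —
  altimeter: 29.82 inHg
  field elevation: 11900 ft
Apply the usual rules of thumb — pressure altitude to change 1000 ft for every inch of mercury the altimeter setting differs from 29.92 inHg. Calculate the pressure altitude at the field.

Pressure correction = (29.92 − 29.82) × 1000 = +100 ft.
Pressure altitude = 11900 + (+100) = 12000 ft.

12000 ft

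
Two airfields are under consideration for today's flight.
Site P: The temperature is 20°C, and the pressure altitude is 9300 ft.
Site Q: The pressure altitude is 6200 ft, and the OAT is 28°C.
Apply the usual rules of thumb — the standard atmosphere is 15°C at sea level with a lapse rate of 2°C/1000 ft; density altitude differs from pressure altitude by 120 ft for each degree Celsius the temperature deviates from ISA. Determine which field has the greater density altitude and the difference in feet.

Site P by 2884 ft

Site P: ISA temp = -3.6°C, deviation +23.6°C, DA = 9300 + 120 × 23.6 = 12132 ft.
Site Q: ISA temp = 2.6°C, deviation +25.4°C, DA = 6200 + 120 × 25.4 = 9248 ft.
Site P is higher by 12132 − 9248 = 2884 ft.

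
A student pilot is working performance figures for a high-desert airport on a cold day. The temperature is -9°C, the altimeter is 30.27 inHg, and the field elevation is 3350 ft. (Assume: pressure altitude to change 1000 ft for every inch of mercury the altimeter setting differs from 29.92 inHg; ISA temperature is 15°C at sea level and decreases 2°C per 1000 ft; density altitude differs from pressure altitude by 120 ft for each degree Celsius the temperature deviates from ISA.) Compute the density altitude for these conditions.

Pressure altitude = 3350 + (29.92 − 30.27) × 1000 = 3350 + (-350) = 3000 ft.
ISA temperature at 3000 ft = 15 − 2 × (3000/1000) = 9°C.
ISA deviation = -9 − 9 = -18°C.
Density altitude = 3000 + 120 × (-18) = 840 ft.

840 ft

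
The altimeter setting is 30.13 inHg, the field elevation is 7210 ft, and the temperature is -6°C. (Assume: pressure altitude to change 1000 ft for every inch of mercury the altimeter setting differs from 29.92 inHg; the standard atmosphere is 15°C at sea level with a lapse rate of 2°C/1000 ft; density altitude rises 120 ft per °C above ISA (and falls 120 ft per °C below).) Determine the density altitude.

6160 ft

Pressure altitude = 7210 + (29.92 − 30.13) × 1000 = 7210 + (-210) = 7000 ft.
ISA temperature at 7000 ft = 15 − 2 × (7000/1000) = 1°C.
ISA deviation = -6 − 1 = -7°C.
Density altitude = 7000 + 120 × (-7) = 6160 ft.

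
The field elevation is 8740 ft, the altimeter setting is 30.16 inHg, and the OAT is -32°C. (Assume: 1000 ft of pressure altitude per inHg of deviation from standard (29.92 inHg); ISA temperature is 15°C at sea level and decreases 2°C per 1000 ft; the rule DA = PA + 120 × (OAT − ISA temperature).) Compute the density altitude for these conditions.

4900 ft

Pressure altitude = 8740 + (29.92 − 30.16) × 1000 = 8740 + (-240) = 8500 ft.
ISA temperature at 8500 ft = 15 − 2 × (8500/1000) = -2°C.
ISA deviation = -32 − (-2) = -30°C.
Density altitude = 8500 + 120 × (-30) = 4900 ft.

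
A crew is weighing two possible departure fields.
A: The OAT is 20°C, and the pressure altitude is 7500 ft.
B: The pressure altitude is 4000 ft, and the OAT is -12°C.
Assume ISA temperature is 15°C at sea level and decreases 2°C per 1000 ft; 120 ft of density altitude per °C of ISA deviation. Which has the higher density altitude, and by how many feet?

A by 8180 ft

A: ISA temp = 0°C, deviation +20°C, DA = 7500 + 120 × 20 = 9900 ft.
B: ISA temp = 7°C, deviation -19°C, DA = 4000 + 120 × (-19) = 1720 ft.
A is higher by 9900 − 1720 = 8180 ft.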